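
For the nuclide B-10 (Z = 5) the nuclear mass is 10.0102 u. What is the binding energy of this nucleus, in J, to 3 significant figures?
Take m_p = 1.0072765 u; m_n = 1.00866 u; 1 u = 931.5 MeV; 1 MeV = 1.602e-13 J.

Mass of separated nucleons = 5(1.0072765) + 5(1.00866) = 5.0363825 + 5.04330 = 10.0796825 u
Δm = 10.0796825 − 10.0102 = 0.0694825 u
E_B = 0.0694825 × 931.5 = 64.7229 MeV
In joules: 64.7229 MeV × 1.602e-13 J/MeV = 1.0369e-11 J

1.04e-11 J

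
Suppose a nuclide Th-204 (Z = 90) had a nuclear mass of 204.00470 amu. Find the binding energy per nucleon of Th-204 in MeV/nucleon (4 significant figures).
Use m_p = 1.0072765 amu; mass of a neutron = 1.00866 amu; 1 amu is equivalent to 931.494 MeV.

The nucleus contains 90 protons and 204 − 90 = 114 neutrons.
Total constituent mass: 90 × 1.0072765 + 114 × 1.00866 = 205.6421250 amu
Δm = 205.6421250 − 204.00470 = 1.6374250 amu
Binding energy = Δm·c² = 1.6374250 × 931.494 MeV/amu = 1525.25 MeV
Dividing by A = 204 gives 7.477 MeV per nucleon.

7.477 MeV/nucleon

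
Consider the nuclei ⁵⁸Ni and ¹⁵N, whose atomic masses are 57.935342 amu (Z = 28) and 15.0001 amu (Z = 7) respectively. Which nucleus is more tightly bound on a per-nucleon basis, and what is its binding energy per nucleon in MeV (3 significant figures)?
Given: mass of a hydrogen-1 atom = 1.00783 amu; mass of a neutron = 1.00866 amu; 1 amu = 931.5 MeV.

⁵⁸Ni: Σm = 28(1.00783) + 30(1.00866) = 58.47904 amu; Δm = 0.543698 amu; E_B = 506.45 MeV; E_B/A = 8.732 MeV
¹⁵N: Σm = 7(1.00783) + 8(1.00866) = 15.12409 amu; Δm = 0.12399 amu; E_B = 115.50 MeV; E_B/A = 7.700 MeV
⁵⁸Ni has the higher binding energy per nucleon, so it is the more tightly bound nucleus.

⁵⁸Ni; 8.73 MeV/nucleon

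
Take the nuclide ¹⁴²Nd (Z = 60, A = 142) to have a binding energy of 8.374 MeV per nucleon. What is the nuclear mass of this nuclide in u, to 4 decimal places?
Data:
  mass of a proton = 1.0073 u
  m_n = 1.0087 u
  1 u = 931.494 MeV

Total binding energy = 142 × 8.374 = 1189.108 MeV
Mass defect = 1189.108 MeV / (931.494 MeV/u) = 1.276560 u
Constituent mass = 60(1.0073) + 82(1.0087) = 143.1514 u
Nuclear mass = 143.1514 − 1.276560 = 141.874840 u ≈ 141.8748 u (to 4 decimal places)

141.8748 u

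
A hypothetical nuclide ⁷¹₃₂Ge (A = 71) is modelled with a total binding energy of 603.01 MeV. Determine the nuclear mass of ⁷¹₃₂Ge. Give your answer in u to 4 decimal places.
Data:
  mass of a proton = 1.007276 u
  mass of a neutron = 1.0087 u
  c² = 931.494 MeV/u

Mass defect = 603.01 MeV / (931.494 MeV/u) = 0.647358 u
Constituent mass = 32(1.007276) + 39(1.0087) = 71.572132 u
Nuclear mass = 71.572132 − 0.647358 = 70.924774 u ≈ 70.9248 u (to 4 decimal places)

70.9248 u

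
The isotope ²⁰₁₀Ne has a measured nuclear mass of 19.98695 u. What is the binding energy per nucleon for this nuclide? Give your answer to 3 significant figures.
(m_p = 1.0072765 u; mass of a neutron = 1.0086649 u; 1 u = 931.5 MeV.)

8.03 MeV/nucleon

Z = 10, so N = A − Z = 20 − 10 = 10.
Total constituent mass: 10 × 1.0072765 + 10 × 1.0086649 = 20.1594140 u
The mass defect is 20.1594140 − 19.98695 = 0.1724640 u.
Binding energy = Δm·c² = 0.1724640 × 931.5 MeV/u = 160.650 MeV
Dividing by A = 20 gives 8.033 MeV per nucleon.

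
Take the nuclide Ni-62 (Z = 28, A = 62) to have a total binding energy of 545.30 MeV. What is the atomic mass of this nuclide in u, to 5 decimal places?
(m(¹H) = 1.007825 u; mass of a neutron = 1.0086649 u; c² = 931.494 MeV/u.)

Mass defect = 545.30 MeV / (931.494 MeV/u) = 0.5854037 u
Constituent mass = 28(1.007825) + 34(1.0086649) = 62.5137066 u
Atomic mass = 62.5137066 − 0.5854037 = 61.9283029 u ≈ 61.92830 u (to 5 decimal places)

61.92830 u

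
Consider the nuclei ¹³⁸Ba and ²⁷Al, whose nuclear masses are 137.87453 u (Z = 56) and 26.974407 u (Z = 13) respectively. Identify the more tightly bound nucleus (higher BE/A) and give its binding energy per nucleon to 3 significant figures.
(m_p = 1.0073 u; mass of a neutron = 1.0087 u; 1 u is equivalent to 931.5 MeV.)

¹³⁸Ba: Σm = 56(1.0073) + 82(1.0087) = 139.1222 u; Δm = 1.24767 u; E_B = 1162.2 MeV; E_B/A = 8.422 MeV
²⁷Al: Σm = 13(1.0073) + 14(1.0087) = 27.2167 u; Δm = 0.242293 u; E_B = 225.70 MeV; E_B/A = 8.359 MeV
¹³⁸Ba has the higher binding energy per nucleon, so it is the more tightly bound nucleus.

¹³⁸Ba; 8.42 MeV/nucleon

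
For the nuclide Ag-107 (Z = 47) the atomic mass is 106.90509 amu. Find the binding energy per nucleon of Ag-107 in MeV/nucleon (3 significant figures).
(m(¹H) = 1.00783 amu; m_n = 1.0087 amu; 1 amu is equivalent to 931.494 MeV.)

8.57 MeV/nucleon

Z = 47, so N = A − Z = 107 − 47 = 60.
Mass of separated nucleons = 47(1.00783) + 60(1.0087) = 47.36801 + 60.5220 = 107.89001 amu
Mass defect Δm = 107.89001 − 106.90509 = 0.98492 amu
Binding energy = Δm·c² = 0.98492 × 931.494 MeV/amu = 917.447 MeV
Per nucleon: 917.447 / 107 = 8.574 MeV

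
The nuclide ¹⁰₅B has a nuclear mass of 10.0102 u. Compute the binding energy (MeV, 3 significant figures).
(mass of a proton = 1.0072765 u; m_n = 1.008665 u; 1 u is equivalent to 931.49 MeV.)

64.7 MeV

The nucleus contains 5 protons and 10 − 5 = 5 neutrons.
Total constituent mass: 5 × 1.0072765 + 5 × 1.008665 = 10.0797075 u
Mass defect Δm = 10.0797075 − 10.0102 = 0.0695075 u
Binding energy = Δm·c² = 0.0695075 × 931.49 MeV/u = 64.7455 MeV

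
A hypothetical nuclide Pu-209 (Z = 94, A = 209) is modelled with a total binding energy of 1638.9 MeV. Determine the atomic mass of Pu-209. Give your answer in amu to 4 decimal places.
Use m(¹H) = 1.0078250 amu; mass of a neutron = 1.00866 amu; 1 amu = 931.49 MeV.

Mass defect = 1638.9 MeV / (931.49 MeV/amu) = 1.759439 amu
Constituent mass = 94(1.0078250) + 115(1.00866) = 210.7314500 amu
Atomic mass = 210.7314500 − 1.759439 = 208.9720110 amu ≈ 208.9720 amu (to 4 decimal places)

208.9720 amu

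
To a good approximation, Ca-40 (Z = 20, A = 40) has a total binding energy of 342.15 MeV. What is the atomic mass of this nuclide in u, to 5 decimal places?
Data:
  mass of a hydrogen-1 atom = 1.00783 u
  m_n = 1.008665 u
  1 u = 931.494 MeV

39.96259 u

Mass defect = 342.15 MeV / (931.494 MeV/u) = 0.3673132 u
Constituent mass = 20(1.00783) + 20(1.008665) = 40.329900 u
Atomic mass = 40.329900 − 0.3673132 = 39.9625868 u ≈ 39.96259 u (to 5 decimal places)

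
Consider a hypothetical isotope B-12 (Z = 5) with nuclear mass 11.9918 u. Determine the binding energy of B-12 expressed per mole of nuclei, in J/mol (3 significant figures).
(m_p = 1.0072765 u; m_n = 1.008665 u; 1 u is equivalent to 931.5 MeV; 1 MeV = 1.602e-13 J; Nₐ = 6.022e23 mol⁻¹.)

9.46e+12 J/mol

Z = 5, so N = A − Z = 12 − 5 = 7.
Total constituent mass: 5 × 1.0072765 + 7 × 1.008665 = 12.0970375 u
Δm = 12.0970375 − 11.9918 = 0.1052375 u
Converting to energy: 0.1052375 u × 931.5 MeV/u = 98.0287 MeV
Per nucleus in joules: 98.0287 MeV × 1.602e-13 J/MeV = 1.5704e-11 J
Per mole: 1.5704e-11 J × 6.022e23 mol⁻¹ = 9.4569e+12 J/mol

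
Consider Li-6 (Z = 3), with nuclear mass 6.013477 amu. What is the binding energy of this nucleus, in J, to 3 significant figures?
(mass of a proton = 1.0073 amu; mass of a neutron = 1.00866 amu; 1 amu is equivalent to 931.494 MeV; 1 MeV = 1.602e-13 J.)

5.13e-12 J

The nucleus contains 3 protons and 6 − 3 = 3 neutrons.
Σm = 3·m_p + 3·m_n = 3.0219 + 3.02598 = 6.04788 amu
Δm = 6.04788 − 6.013477 = 0.034403 amu
Binding energy = Δm·c² = 0.034403 × 931.494 MeV/amu = 32.0462 MeV
In joules: 32.0462 MeV × 1.602e-13 J/MeV = 5.1338e-12 J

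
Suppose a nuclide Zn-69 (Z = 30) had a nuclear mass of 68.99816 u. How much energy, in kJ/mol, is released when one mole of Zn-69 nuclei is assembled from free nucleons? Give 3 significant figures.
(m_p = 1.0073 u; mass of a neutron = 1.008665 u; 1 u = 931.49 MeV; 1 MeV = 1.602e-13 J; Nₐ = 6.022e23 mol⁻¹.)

5.02e+10 kJ/mol

With 30 protons and 39 neutrons (A = 69):
Mass of separated nucleons = 30(1.0073) + 39(1.008665) = 30.2190 + 39.337935 = 69.556935 u
The mass defect is 69.556935 − 68.99816 = 0.558775 u.
Converting to energy: 0.558775 u × 931.49 MeV/u = 520.493 MeV
Per nucleus in joules: 520.493 MeV × 1.602e-13 J/MeV = 8.3383e-11 J
Per mole: 8.3383e-11 J × 6.022e23 mol⁻¹ = 5.0213e+13 J/mol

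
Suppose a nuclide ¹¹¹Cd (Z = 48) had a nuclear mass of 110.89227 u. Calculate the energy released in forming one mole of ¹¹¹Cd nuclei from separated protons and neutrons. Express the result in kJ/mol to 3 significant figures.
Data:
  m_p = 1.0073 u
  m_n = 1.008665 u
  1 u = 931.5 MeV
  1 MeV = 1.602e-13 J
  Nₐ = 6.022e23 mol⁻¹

The nucleus contains 48 protons and 111 − 48 = 63 neutrons.
Mass of separated nucleons = 48(1.0073) + 63(1.008665) = 48.3504 + 63.545895 = 111.896295 u
Δm = 111.896295 − 110.89227 = 1.004025 u
Binding energy = Δm·c² = 1.004025 × 931.5 MeV/u = 935.249 MeV
Per nucleus in joules: 935.249 MeV × 1.602e-13 J/MeV = 1.4983e-10 J
Per mole: 1.4983e-10 J × 6.022e23 mol⁻¹ = 9.0228e+13 J/mol

9.02e+10 kJ/mol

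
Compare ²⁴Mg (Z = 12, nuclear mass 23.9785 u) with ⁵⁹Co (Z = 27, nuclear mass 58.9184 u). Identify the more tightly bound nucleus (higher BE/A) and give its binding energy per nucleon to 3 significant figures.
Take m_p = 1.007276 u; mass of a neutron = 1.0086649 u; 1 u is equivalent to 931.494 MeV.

²⁴Mg: Σm = 12(1.007276) + 12(1.0086649) = 24.1912908 u; Δm = 0.2127908 u; E_B = 198.21 MeV; E_B/A = 8.259 MeV
⁵⁹Co: Σm = 27(1.007276) + 32(1.0086649) = 59.4737288 u; Δm = 0.5553288 u; E_B = 517.29 MeV; E_B/A = 8.768 MeV
⁵⁹Co has the higher binding energy per nucleon, so it is the more tightly bound nucleus.

⁵⁹Co; 8.77 MeV/nucleon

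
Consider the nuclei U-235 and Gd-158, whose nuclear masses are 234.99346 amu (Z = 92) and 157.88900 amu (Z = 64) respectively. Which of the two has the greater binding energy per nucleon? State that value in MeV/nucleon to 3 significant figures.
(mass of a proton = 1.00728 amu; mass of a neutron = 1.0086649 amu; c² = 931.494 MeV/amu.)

Gd-158; 8.20 MeV/nucleon

U-235: Σm = 92(1.00728) + 143(1.0086649) = 236.9088407 amu; Δm = 1.9153807 amu; E_B = 1784.2 MeV; E_B/A = 7.592 MeV
Gd-158: Σm = 64(1.00728) + 94(1.0086649) = 159.2804206 amu; Δm = 1.3914206 amu; E_B = 1296.1 MeV; E_B/A = 8.203 MeV
Gd-158 has the higher binding energy per nucleon, so it is the more tightly bound nucleus.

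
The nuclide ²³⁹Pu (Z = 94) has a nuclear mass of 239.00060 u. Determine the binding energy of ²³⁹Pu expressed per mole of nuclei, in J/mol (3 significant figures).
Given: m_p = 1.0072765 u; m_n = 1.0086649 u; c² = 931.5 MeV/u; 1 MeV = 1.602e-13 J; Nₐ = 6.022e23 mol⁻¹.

1.74e+14 J/mol

Mass of separated nucleons = 94(1.0072765) + 145(1.0086649) = 94.6839910 + 146.2564105 = 240.9404015 u
Mass defect Δm = 240.9404015 − 239.00060 = 1.9398015 u
Converting to energy: 1.9398015 u × 931.5 MeV/u = 1806.93 MeV
Per nucleus in joules: 1806.93 MeV × 1.602e-13 J/MeV = 2.8947e-10 J
Per mole: 2.8947e-10 J × 6.022e23 mol⁻¹ = 1.7432e+14 J/mol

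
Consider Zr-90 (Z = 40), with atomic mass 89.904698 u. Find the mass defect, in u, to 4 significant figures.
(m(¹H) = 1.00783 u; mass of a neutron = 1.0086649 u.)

0.8417 u

The nucleus contains 40 protons and 90 − 40 = 50 neutrons.
Mass of separated nucleons = 40(1.00783) + 50(1.0086649) = 40.31320 + 50.4332450 = 90.7464450 u
Mass defect Δm = 90.7464450 − 89.904698 = 0.8417470 u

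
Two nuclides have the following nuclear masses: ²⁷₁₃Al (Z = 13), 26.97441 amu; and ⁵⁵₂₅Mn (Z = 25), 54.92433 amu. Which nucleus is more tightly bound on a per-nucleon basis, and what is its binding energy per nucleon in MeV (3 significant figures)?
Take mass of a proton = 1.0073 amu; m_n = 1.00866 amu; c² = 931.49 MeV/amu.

²⁷₁₃Al: Σm = 13(1.0073) + 14(1.00866) = 27.21614 amu; Δm = 0.24173 amu; E_B = 225.17 MeV; E_B/A = 8.340 MeV
⁵⁵₂₅Mn: Σm = 25(1.0073) + 30(1.00866) = 55.44230 amu; Δm = 0.51797 amu; E_B = 482.48 MeV; E_B/A = 8.772 MeV
⁵⁵₂₅Mn has the higher binding energy per nucleon, so it is the more tightly bound nucleus.

⁵⁵₂₅Mn; 8.77 MeV/nucleon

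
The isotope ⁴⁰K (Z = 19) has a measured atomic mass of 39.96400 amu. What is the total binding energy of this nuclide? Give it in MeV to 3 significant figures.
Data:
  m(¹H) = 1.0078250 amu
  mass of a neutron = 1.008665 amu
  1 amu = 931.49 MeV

342 MeV

With 19 protons and 21 neutrons (A = 40):
Mass of separated nucleons = 19(1.0078250) + 21(1.008665) = 19.1486750 + 21.181965 = 40.3306400 amu
The mass defect is 40.3306400 − 39.96400 = 0.3666400 amu.
Converting to energy: 0.3666400 amu × 931.49 MeV/amu = 341.521 MeV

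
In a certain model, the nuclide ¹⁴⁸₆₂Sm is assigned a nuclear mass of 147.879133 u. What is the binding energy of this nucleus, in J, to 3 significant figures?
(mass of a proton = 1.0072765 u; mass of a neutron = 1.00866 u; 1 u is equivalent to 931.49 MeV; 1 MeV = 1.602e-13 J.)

Total constituent mass: 62 × 1.0072765 + 86 × 1.00866 = 149.1959030 u
The mass defect is 149.1959030 − 147.879133 = 1.3167700 u.
Binding energy = Δm·c² = 1.3167700 × 931.49 MeV/u = 1226.56 MeV
In joules: 1226.56 MeV × 1.602e-13 J/MeV = 1.9649e-10 J

1.96e-10 J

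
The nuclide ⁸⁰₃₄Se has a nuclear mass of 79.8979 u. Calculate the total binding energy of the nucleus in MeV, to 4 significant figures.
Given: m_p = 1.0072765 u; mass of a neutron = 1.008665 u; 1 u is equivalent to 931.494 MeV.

With 34 protons and 46 neutrons (A = 80):
Total constituent mass: 34 × 1.0072765 + 46 × 1.008665 = 80.6459910 u
The mass defect is 80.6459910 − 79.8979 = 0.7480910 u.
Converting to energy: 0.7480910 u × 931.494 MeV/u = 696.842 MeV

696.8 MeV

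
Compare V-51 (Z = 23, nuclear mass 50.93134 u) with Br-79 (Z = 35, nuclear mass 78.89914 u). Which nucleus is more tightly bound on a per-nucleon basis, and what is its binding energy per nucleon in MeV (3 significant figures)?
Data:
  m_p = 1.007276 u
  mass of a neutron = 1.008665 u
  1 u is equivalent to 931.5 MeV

V-51; 8.74 MeV/nucleon

V-51: Σm = 23(1.007276) + 28(1.008665) = 51.409968 u; Δm = 0.478628 u; E_B = 445.84 MeV; E_B/A = 8.742 MeV
Br-79: Σm = 35(1.007276) + 44(1.008665) = 79.635920 u; Δm = 0.736780 u; E_B = 686.31 MeV; E_B/A = 8.687 MeV
V-51 has the higher binding energy per nucleon, so it is the more tightly bound nucleus.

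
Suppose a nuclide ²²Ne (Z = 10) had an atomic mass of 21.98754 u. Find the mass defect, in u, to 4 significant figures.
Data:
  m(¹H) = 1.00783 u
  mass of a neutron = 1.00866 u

Mass of separated nucleons = 10(1.00783) + 12(1.00866) = 10.07830 + 12.10392 = 22.18222 u
The mass defect is 22.18222 − 21.98754 = 0.19468 u.

0.1947 u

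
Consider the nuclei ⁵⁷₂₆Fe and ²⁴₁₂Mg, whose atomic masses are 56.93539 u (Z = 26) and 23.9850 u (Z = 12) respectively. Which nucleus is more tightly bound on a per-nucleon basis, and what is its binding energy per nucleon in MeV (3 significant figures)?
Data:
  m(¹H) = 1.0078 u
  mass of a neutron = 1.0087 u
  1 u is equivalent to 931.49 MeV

⁵⁷₂₆Fe; 8.78 MeV/nucleon

⁵⁷₂₆Fe: Σm = 26(1.0078) + 31(1.0087) = 57.4725 u; Δm = 0.53711 u; E_B = 500.31 MeV; E_B/A = 8.777 MeV
²⁴₁₂Mg: Σm = 12(1.0078) + 12(1.0087) = 24.1980 u; Δm = 0.2130 u; E_B = 198.41 MeV; E_B/A = 8.267 MeV
⁵⁷₂₆Fe has the higher binding energy per nucleon, so it is the more tightly bound nucleus.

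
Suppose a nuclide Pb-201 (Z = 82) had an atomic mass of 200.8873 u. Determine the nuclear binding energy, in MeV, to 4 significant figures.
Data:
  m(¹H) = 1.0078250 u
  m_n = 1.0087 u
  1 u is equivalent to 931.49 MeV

1667 MeV

With 82 protons and 119 neutrons (A = 201):
Σm = 82·m(¹H) + 119·m_n = 82.6416500 + 120.0353 = 202.6769500 u
Δm = 202.6769500 − 200.8873 = 1.7896500 u
Converting to energy: 1.7896500 u × 931.49 MeV/u = 1667.04 MeV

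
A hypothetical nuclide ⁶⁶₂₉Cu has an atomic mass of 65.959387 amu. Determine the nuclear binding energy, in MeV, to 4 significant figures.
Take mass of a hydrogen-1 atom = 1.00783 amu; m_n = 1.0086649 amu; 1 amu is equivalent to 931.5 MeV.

With 29 protons and 37 neutrons (A = 66):
Total constituent mass: 29 × 1.00783 + 37 × 1.0086649 = 66.5476713 amu
The mass defect is 66.5476713 − 65.959387 = 0.5882843 amu.
Binding energy = Δm·c² = 0.5882843 × 931.5 MeV/amu = 547.987 MeV

548.0 MeV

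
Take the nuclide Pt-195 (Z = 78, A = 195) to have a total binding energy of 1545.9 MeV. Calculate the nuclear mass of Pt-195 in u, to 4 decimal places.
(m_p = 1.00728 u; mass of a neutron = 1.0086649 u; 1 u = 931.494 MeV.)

Mass defect = 1545.9 MeV / (931.494 MeV/u) = 1.659592 u
Constituent mass = 78(1.00728) + 117(1.0086649) = 196.5816333 u
Nuclear mass = 196.5816333 − 1.659592 = 194.9220413 u ≈ 194.9220 u (to 4 decimal places)

194.9220 u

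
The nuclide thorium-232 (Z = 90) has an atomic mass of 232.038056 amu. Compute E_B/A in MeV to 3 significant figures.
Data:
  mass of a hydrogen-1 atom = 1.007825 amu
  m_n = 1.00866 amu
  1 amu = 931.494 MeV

Total constituent mass: 90 × 1.007825 + 142 × 1.00866 = 233.933970 amu
The mass defect is 233.933970 − 232.038056 = 1.895914 amu.
E_B = 1.895914 × 931.494 = 1766.03 MeV
Per nucleon: 1766.03 / 232 = 7.612 MeV

7.61 MeV/nucleon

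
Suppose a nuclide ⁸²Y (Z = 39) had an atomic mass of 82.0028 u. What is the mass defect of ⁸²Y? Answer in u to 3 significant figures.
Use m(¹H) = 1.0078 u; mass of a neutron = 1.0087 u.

0.676 u

With 39 protons and 43 neutrons (A = 82):
Σm = 39·m(¹H) + 43·m_n = 39.3042 + 43.3741 = 82.6783 u
Δm = 82.6783 − 82.0028 = 0.6755 u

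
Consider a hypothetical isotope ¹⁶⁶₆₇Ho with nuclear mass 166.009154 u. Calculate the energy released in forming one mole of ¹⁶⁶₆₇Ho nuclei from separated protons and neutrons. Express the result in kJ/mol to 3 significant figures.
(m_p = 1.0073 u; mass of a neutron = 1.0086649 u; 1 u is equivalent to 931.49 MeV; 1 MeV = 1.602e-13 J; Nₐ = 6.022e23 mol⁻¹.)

With 67 protons and 99 neutrons (A = 166):
Σm = 67·m_p + 99·m_n = 67.4891 + 99.8578251 = 167.3469251 u
The mass defect is 167.3469251 − 166.009154 = 1.3377711 u.
Binding energy = Δm·c² = 1.3377711 × 931.49 MeV/u = 1246.12 MeV
Per nucleus in joules: 1246.12 MeV × 1.602e-13 J/MeV = 1.9963e-10 J
Per mole: 1.9963e-10 J × 6.022e23 mol⁻¹ = 1.2022e+14 J/mol

1.20e+11 kJ/mol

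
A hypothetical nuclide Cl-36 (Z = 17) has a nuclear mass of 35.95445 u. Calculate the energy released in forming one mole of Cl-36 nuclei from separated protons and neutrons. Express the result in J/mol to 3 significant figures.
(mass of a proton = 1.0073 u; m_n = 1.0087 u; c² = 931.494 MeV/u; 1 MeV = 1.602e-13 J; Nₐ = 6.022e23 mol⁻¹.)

Z = 17, so N = A − Z = 36 − 17 = 19.
Total constituent mass: 17 × 1.0073 + 19 × 1.0087 = 36.2894 u
The mass defect is 36.2894 − 35.95445 = 0.33495 u.
Binding energy = Δm·c² = 0.33495 × 931.494 MeV/u = 312.004 MeV
Per nucleus in joules: 312.004 MeV × 1.602e-13 J/MeV = 4.9983e-11 J
Per mole: 4.9983e-11 J × 6.022e23 mol⁻¹ = 3.0100e+13 J/mol

3.01e+13 J/mol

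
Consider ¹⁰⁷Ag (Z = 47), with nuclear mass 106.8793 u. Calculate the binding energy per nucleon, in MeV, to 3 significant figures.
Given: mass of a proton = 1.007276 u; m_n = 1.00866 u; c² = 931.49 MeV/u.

With 47 protons and 60 neutrons (A = 107):
Mass of separated nucleons = 47(1.007276) + 60(1.00866) = 47.341972 + 60.51960 = 107.861572 u
Mass defect Δm = 107.861572 − 106.8793 = 0.982272 u
E_B = 0.982272 × 931.49 = 914.977 MeV
Per nucleon: 914.977 / 107 = 8.551 MeV

8.55 MeV/nucleon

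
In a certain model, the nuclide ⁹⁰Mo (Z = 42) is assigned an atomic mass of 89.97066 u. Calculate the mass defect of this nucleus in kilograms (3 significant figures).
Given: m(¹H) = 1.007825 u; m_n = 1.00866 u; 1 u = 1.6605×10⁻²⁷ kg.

Mass of separated nucleons = 42(1.007825) + 48(1.00866) = 42.328650 + 48.41568 = 90.744330 u
The mass defect is 90.744330 − 89.97066 = 0.773670 u.
In SI units: 0.773670 u × 1.6605×10⁻²⁷ kg/u = 1.2847e-27 kg

1.28e-27 kg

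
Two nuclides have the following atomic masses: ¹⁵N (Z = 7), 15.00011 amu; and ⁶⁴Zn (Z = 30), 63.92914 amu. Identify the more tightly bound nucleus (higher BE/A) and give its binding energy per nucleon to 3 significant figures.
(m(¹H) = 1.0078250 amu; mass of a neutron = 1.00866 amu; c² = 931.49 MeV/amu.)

¹⁵N: Σm = 7(1.0078250) + 8(1.00866) = 15.1240550 amu; Δm = 0.1239450 amu; E_B = 115.45 MeV; E_B/A = 7.697 MeV
⁶⁴Zn: Σm = 30(1.0078250) + 34(1.00866) = 64.5291900 amu; Δm = 0.6000500 amu; E_B = 558.94 MeV; E_B/A = 8.733 MeV
⁶⁴Zn has the higher binding energy per nucleon, so it is the more tightly bound nucleus.

⁶⁴Zn; 8.73 MeV/nucleon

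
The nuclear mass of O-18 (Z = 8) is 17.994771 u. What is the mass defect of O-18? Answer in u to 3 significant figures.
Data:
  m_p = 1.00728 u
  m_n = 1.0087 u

With 8 protons and 10 neutrons (A = 18):
Σm = 8·m_p + 10·m_n = 8.05824 + 10.0870 = 18.14524 u
The mass defect is 18.14524 − 17.994771 = 0.150469 u.

0.150 u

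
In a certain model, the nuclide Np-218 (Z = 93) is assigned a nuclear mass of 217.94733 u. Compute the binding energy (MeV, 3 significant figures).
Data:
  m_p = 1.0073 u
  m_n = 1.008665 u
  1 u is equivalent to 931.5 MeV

1690 MeV

Mass of separated nucleons = 93(1.0073) + 125(1.008665) = 93.6789 + 126.083125 = 219.762025 u
The mass defect is 219.762025 − 217.94733 = 1.814695 u.
Binding energy = Δm·c² = 1.814695 × 931.5 MeV/u = 1690.39 MeV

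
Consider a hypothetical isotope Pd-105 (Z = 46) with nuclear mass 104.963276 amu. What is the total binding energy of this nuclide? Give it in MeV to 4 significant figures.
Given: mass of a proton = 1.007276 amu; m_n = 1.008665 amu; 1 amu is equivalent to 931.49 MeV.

822.2 MeV

With 46 protons and 59 neutrons (A = 105):
Σm = 46·m_p + 59·m_n = 46.334696 + 59.511235 = 105.845931 amu
Mass defect Δm = 105.845931 − 104.963276 = 0.882655 amu
Binding energy = Δm·c² = 0.882655 × 931.49 MeV/amu = 822.184 MeV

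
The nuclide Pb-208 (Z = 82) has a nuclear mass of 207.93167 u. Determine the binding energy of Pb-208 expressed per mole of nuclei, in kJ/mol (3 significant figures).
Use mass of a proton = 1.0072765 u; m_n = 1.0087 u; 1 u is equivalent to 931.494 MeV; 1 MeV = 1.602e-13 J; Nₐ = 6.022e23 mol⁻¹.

1.58e+11 kJ/mol

Σm = 82·m_p + 126·m_n = 82.5966730 + 127.0962 = 209.6928730 u
Mass defect Δm = 209.6928730 − 207.93167 = 1.7612030 u
Binding energy = Δm·c² = 1.7612030 × 931.494 MeV/u = 1640.55 MeV
Per nucleus in joules: 1640.55 MeV × 1.602e-13 J/MeV = 2.6282e-10 J
Per mole: 2.6282e-10 J × 6.022e23 mol⁻¹ = 1.5827e+14 J/mol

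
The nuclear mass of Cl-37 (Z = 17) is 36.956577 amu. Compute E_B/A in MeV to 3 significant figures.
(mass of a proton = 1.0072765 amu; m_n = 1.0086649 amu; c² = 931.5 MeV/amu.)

Mass of separated nucleons = 17(1.0072765) + 20(1.0086649) = 17.1237005 + 20.1732980 = 37.2969985 amu
The mass defect is 37.2969985 − 36.956577 = 0.3404215 amu.
E_B = 0.3404215 × 931.5 = 317.103 MeV
Per nucleon: 317.103 / 37 = 8.570 MeV

8.57 MeV/nucleon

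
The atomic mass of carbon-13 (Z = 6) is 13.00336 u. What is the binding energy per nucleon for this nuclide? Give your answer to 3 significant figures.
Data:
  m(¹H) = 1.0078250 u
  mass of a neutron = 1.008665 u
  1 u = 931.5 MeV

7.47 MeV/nucleon

Mass of separated nucleons = 6(1.0078250) + 7(1.008665) = 6.0469500 + 7.060655 = 13.1076050 u
Mass defect Δm = 13.1076050 − 13.00336 = 0.1042450 u
Converting to energy: 0.1042450 u × 931.5 MeV/u = 97.1042 MeV
BE/A = 97.1042 MeV / 13 = 7.470 MeV/nucleon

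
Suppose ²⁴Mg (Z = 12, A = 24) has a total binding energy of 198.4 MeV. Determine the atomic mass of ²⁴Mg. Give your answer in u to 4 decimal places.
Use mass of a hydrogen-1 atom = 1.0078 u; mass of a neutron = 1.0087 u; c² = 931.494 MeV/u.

23.9850 u

Mass defect = 198.4 MeV / (931.494 MeV/u) = 0.212991 u
Constituent mass = 12(1.0078) + 12(1.0087) = 24.1980 u
Atomic mass = 24.1980 − 0.212991 = 23.985009 u ≈ 23.9850 u (to 4 decimal places)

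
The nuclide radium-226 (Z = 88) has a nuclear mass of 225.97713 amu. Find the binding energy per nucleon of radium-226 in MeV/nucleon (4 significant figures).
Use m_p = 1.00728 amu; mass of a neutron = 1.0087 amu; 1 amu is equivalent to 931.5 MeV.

7.683 MeV/nucleon

Σm = 88·m_p + 138·m_n = 88.64064 + 139.2006 = 227.84124 amu
Mass defect Δm = 227.84124 − 225.97713 = 1.86411 amu
E_B = 1.86411 × 931.5 = 1736.42 MeV
Dividing by A = 226 gives 7.683 MeV per nucleon.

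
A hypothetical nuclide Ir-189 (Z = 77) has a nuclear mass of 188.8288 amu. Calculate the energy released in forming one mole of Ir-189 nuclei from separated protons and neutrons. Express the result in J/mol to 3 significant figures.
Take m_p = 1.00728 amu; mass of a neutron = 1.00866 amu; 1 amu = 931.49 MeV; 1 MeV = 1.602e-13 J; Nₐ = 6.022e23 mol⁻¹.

Z = 77, so N = A − Z = 189 − 77 = 112.
Total constituent mass: 77 × 1.00728 + 112 × 1.00866 = 190.53048 amu
Δm = 190.53048 − 188.8288 = 1.70168 amu
E_B = 1.70168 × 931.49 = 1585.10 MeV
Per nucleus in joules: 1585.10 MeV × 1.602e-13 J/MeV = 2.5393e-10 J
Per mole: 2.5393e-10 J × 6.022e23 mol⁻¹ = 1.5292e+14 J/mol

1.53e+14 J/mol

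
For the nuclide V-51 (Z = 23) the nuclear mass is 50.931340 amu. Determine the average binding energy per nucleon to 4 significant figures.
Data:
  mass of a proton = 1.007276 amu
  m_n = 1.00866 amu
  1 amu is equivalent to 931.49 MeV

8.739 MeV/nucleon

The nucleus contains 23 protons and 51 − 23 = 28 neutrons.
Σm = 23·m_p + 28·m_n = 23.167348 + 28.24248 = 51.409828 amu
Mass defect Δm = 51.409828 − 50.931340 = 0.478488 amu
E_B = 0.478488 × 931.49 = 445.707 MeV
Per nucleon: 445.707 / 51 = 8.739 MeV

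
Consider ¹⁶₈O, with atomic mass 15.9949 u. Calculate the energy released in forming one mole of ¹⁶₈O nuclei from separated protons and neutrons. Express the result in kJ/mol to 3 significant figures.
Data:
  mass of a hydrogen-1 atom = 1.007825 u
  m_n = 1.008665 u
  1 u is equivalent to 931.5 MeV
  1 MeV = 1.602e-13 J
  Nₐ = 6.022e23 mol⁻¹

1.23e+10 kJ/mol

Z = 8, so N = A − Z = 16 − 8 = 8.
Σm = 8·m(¹H) + 8·m_n = 8.062600 + 8.069320 = 16.131920 u
Mass defect Δm = 16.131920 − 15.9949 = 0.137020 u
Converting to energy: 0.137020 u × 931.5 MeV/u = 127.634 MeV
Per nucleus in joules: 127.634 MeV × 1.602e-13 J/MeV = 2.0447e-11 J
Per mole: 2.0447e-11 J × 6.022e23 mol⁻¹ = 1.2313e+13 J/mol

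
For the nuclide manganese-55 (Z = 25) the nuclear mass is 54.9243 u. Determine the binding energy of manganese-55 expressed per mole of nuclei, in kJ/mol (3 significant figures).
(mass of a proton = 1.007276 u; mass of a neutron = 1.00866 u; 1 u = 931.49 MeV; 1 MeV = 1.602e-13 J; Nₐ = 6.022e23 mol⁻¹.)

With 25 protons and 30 neutrons (A = 55):
Σm = 25·m_p + 30·m_n = 25.181900 + 30.25980 = 55.441700 u
The mass defect is 55.441700 − 54.9243 = 0.517400 u.
Converting to energy: 0.517400 u × 931.49 MeV/u = 481.953 MeV
Per nucleus in joules: 481.953 MeV × 1.602e-13 J/MeV = 7.7209e-11 J
Per mole: 7.7209e-11 J × 6.022e23 mol⁻¹ = 4.6495e+13 J/mol

4.65e+10 kJ/mol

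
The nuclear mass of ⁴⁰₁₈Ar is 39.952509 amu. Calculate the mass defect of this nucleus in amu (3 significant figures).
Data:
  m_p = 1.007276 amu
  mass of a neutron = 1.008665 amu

The nucleus contains 18 protons and 40 − 18 = 22 neutrons.
Σm = 18·m_p + 22·m_n = 18.130968 + 22.190630 = 40.321598 amu
Δm = 40.321598 − 39.952509 = 0.369089 amu

0.369 amu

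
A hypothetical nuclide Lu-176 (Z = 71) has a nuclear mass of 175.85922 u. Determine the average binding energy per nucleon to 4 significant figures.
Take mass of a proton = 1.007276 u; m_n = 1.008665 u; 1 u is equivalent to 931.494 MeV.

Σm = 71·m_p + 105·m_n = 71.516596 + 105.909825 = 177.426421 u
The mass defect is 177.426421 − 175.85922 = 1.567201 u.
Binding energy = Δm·c² = 1.567201 × 931.494 MeV/u = 1459.84 MeV
Per nucleon: 1459.84 / 176 = 8.295 MeV

8.295 MeV/nucleon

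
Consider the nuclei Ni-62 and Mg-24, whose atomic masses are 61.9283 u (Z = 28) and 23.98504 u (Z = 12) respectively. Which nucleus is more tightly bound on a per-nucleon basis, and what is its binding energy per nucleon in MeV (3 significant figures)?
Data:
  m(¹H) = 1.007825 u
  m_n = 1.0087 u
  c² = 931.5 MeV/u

Ni-62; 8.81 MeV/nucleon

Ni-62: Σm = 28(1.007825) + 34(1.0087) = 62.514900 u; Δm = 0.586600 u; E_B = 546.42 MeV; E_B/A = 8.813 MeV
Mg-24: Σm = 12(1.007825) + 12(1.0087) = 24.198300 u; Δm = 0.213260 u; E_B = 198.65 MeV; E_B/A = 8.277 MeV
Ni-62 has the higher binding energy per nucleon, so it is the more tightly bound nucleus.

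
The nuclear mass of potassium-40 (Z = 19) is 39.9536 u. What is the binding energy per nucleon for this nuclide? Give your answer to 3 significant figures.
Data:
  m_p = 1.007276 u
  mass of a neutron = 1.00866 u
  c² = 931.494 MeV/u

8.53 MeV/nucleon

Σm = 19·m_p + 21·m_n = 19.138244 + 21.18186 = 40.320104 u
The mass defect is 40.320104 − 39.9536 = 0.366504 u.
Converting to energy: 0.366504 u × 931.494 MeV/u = 341.396 MeV
Dividing by A = 40 gives 8.5349 MeV per nucleon.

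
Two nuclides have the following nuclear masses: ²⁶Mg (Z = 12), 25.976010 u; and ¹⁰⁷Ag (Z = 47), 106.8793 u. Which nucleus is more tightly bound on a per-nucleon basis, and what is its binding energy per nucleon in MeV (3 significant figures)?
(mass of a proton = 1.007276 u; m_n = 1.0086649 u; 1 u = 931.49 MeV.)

¹⁰⁷Ag; 8.55 MeV/nucleon

²⁶Mg: Σm = 12(1.007276) + 14(1.0086649) = 26.2086206 u; Δm = 0.2326106 u; E_B = 216.674 MeV; E_B/A = 8.334 MeV
¹⁰⁷Ag: Σm = 47(1.007276) + 60(1.0086649) = 107.8618660 u; Δm = 0.9825660 u; E_B = 915.25 MeV; E_B/A = 8.554 MeV
¹⁰⁷Ag has the higher binding energy per nucleon, so it is the more tightly bound nucleus.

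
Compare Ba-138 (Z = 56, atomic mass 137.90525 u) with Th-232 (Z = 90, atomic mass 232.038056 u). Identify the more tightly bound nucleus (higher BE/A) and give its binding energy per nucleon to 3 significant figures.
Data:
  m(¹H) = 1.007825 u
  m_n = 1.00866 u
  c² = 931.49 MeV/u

Ba-138: Σm = 56(1.007825) + 82(1.00866) = 139.148320 u; Δm = 1.243070 u; E_B = 1157.9 MeV; E_B/A = 8.391 MeV
Th-232: Σm = 90(1.007825) + 142(1.00866) = 233.933970 u; Δm = 1.895914 u; E_B = 1766.0 MeV; E_B/A = 7.612 MeV
Ba-138 has the higher binding energy per nucleon, so it is the more tightly bound nucleus.

Ba-138; 8.39 MeV/nucleon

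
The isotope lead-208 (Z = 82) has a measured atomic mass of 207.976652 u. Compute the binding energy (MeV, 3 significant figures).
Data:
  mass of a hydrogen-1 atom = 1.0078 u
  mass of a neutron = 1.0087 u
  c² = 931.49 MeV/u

Mass of separated nucleons = 82(1.0078) + 126(1.0087) = 82.6396 + 127.0962 = 209.7358 u
Δm = 209.7358 − 207.976652 = 1.759148 u
Converting to energy: 1.759148 u × 931.49 MeV/u = 1638.63 MeV

1640 MeV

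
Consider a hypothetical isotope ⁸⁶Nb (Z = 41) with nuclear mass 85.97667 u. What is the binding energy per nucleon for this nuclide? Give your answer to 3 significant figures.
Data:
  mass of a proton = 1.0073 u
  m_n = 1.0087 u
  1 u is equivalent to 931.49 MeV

7.73 MeV/nucleon

The nucleus contains 41 protons and 86 − 41 = 45 neutrons.
Σm = 41·m_p + 45·m_n = 41.2993 + 45.3915 = 86.6908 u
Δm = 86.6908 − 85.97667 = 0.71413 u
Converting to energy: 0.71413 u × 931.49 MeV/u = 665.205 MeV
BE/A = 665.205 MeV / 86 = 7.7349 MeV/nucleon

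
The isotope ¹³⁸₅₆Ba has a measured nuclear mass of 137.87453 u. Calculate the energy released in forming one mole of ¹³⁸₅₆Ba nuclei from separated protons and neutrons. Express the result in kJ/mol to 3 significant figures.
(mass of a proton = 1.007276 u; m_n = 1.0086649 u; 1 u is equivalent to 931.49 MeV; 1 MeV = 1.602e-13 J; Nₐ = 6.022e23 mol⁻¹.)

The nucleus contains 56 protons and 138 − 56 = 82 neutrons.
Mass of separated nucleons = 56(1.007276) + 82(1.0086649) = 56.407456 + 82.7105218 = 139.1179778 u
The mass defect is 139.1179778 − 137.87453 = 1.2434478 u.
E_B = 1.2434478 × 931.49 = 1158.26 MeV
Per nucleus in joules: 1158.26 MeV × 1.602e-13 J/MeV = 1.8555e-10 J
Per mole: 1.8555e-10 J × 6.022e23 mol⁻¹ = 1.1174e+14 J/mol

1.12e+11 kJ/mol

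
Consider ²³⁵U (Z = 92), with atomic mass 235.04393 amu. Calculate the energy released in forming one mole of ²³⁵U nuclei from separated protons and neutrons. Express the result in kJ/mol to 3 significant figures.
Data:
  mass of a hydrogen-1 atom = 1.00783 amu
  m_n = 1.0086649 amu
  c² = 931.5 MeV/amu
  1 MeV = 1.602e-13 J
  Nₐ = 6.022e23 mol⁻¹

1.72e+11 kJ/mol

The nucleus contains 92 protons and 235 − 92 = 143 neutrons.
Mass of separated nucleons = 92(1.00783) + 143(1.0086649) = 92.72036 + 144.2390807 = 236.9594407 amu
Mass defect Δm = 236.9594407 − 235.04393 = 1.9155107 amu
Converting to energy: 1.9155107 amu × 931.5 MeV/amu = 1784.30 MeV
Per nucleus in joules: 1784.30 MeV × 1.602e-13 J/MeV = 2.8584e-10 J
Per mole: 2.8584e-10 J × 6.022e23 mol⁻¹ = 1.7213e+14 J/mol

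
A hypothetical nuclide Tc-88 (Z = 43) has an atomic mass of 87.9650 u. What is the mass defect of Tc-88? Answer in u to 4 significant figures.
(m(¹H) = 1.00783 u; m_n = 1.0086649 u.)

0.7616 u

Z = 43, so N = A − Z = 88 − 43 = 45.
Mass of separated nucleons = 43(1.00783) + 45(1.0086649) = 43.33669 + 45.3899205 = 88.7266105 u
The mass defect is 88.7266105 − 87.9650 = 0.7616105 u.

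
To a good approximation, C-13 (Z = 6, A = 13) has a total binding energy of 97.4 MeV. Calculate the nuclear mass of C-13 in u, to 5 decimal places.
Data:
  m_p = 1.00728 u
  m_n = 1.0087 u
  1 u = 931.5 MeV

Mass defect = 97.4 MeV / (931.5 MeV/u) = 0.1045625 u
Constituent mass = 6(1.00728) + 7(1.0087) = 13.10458 u
Nuclear mass = 13.10458 − 0.1045625 = 13.0000175 u ≈ 13.00002 u (to 5 decimal places)

13.00002 u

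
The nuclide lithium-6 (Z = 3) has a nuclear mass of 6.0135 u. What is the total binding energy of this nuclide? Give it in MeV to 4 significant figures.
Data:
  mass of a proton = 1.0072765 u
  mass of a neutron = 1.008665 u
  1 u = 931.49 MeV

With 3 protons and 3 neutrons (A = 6):
Total constituent mass: 3 × 1.0072765 + 3 × 1.008665 = 6.0478245 u
The mass defect is 6.0478245 − 6.0135 = 0.0343245 u.
Binding energy = Δm·c² = 0.0343245 × 931.49 MeV/u = 31.9729 MeV

31.97 MeV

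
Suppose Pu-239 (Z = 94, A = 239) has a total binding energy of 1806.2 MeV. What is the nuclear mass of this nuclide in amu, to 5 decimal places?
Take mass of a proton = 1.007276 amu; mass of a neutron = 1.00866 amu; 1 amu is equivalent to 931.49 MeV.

Mass defect = 1806.2 MeV / (931.49 MeV/amu) = 1.9390439 amu
Constituent mass = 94(1.007276) + 145(1.00866) = 240.939644 amu
Nuclear mass = 240.939644 − 1.9390439 = 239.0006001 amu ≈ 239.00060 amu (to 5 decimal places)

239.00060 amu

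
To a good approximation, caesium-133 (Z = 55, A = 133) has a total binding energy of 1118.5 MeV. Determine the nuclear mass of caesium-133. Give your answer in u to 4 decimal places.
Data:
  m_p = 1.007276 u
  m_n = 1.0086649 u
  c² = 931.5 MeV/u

Mass defect = 1118.5 MeV / (931.5 MeV/u) = 1.200751 u
Constituent mass = 55(1.007276) + 78(1.0086649) = 134.0760422 u
Nuclear mass = 134.0760422 − 1.200751 = 132.8752912 u ≈ 132.8753 u (to 4 decimal places)

132.8753 u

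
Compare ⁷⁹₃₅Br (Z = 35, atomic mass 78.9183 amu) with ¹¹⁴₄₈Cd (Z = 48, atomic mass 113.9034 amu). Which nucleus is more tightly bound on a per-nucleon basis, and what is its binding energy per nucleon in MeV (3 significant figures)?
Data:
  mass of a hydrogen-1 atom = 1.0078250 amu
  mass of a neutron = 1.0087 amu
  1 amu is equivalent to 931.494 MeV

⁷⁹₃₅Br: Σm = 35(1.0078250) + 44(1.0087) = 79.6566750 amu; Δm = 0.7383750 amu; E_B = 687.79 MeV; E_B/A = 8.706 MeV
¹¹⁴₄₈Cd: Σm = 48(1.0078250) + 66(1.0087) = 114.9498000 amu; Δm = 1.0464000 amu; E_B = 974.72 MeV; E_B/A = 8.550 MeV
⁷⁹₃₅Br has the higher binding energy per nucleon, so it is the more tightly bound nucleus.

⁷⁹₃₅Br; 8.71 MeV/nucleon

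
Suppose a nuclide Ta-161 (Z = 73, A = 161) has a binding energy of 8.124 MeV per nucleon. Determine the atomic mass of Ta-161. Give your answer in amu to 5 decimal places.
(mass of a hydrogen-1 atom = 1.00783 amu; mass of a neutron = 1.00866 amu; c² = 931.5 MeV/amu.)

160.92952 amu

Total binding energy = 161 × 8.124 = 1307.964 MeV
Mass defect = 1307.964 MeV / (931.5 MeV/amu) = 1.4041481 amu
Constituent mass = 73(1.00783) + 88(1.00866) = 162.33367 amu
Atomic mass = 162.33367 − 1.4041481 = 160.9295219 amu ≈ 160.92952 amu (to 5 decimal places)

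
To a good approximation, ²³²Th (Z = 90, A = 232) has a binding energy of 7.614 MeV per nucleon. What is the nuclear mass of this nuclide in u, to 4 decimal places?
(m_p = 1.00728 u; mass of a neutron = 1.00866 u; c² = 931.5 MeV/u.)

231.9886 u

Total binding energy = 232 × 7.614 = 1766.448 MeV
Mass defect = 1766.448 MeV / (931.5 MeV/u) = 1.896348 u
Constituent mass = 90(1.00728) + 142(1.00866) = 233.88492 u
Nuclear mass = 233.88492 − 1.896348 = 231.988572 u ≈ 231.9886 u (to 4 decimal places)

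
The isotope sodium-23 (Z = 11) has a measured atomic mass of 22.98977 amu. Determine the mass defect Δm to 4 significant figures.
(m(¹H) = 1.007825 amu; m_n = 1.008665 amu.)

0.2003 amu

Total constituent mass: 11 × 1.007825 + 12 × 1.008665 = 23.190055 amu
Δm = 23.190055 − 22.98977 = 0.200285 amu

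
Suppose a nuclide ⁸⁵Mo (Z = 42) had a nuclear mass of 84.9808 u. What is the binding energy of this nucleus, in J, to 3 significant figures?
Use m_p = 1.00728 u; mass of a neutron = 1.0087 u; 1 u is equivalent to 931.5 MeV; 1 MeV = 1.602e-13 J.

Z = 42, so N = A − Z = 85 − 42 = 43.
Total constituent mass: 42 × 1.00728 + 43 × 1.0087 = 85.67986 u
The mass defect is 85.67986 − 84.9808 = 0.69906 u.
Converting to energy: 0.69906 u × 931.5 MeV/u = 651.174 MeV
In joules: 651.174 MeV × 1.602e-13 J/MeV = 1.0432e-10 J

1.04e-10 J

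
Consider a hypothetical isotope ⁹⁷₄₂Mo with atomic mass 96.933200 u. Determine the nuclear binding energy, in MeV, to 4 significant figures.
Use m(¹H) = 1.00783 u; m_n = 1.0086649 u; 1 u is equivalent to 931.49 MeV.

Z = 42, so N = A − Z = 97 − 42 = 55.
Total constituent mass: 42 × 1.00783 + 55 × 1.0086649 = 97.8054295 u
Mass defect Δm = 97.8054295 − 96.933200 = 0.8722295 u
Converting to energy: 0.8722295 u × 931.49 MeV/u = 812.473 MeV

812.5 MeV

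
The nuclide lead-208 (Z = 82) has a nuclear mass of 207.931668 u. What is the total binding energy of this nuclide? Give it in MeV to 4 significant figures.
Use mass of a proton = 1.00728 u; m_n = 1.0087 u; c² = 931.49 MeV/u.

With 82 protons and 126 neutrons (A = 208):
Total constituent mass: 82 × 1.00728 + 126 × 1.0087 = 209.69316 u
Mass defect Δm = 209.69316 − 207.931668 = 1.761492 u
E_B = 1.761492 × 931.49 = 1640.81 MeV

1641 MeV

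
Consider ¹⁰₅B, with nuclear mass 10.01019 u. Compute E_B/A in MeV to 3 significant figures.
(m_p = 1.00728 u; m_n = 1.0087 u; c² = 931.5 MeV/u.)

Mass of separated nucleons = 5(1.00728) + 5(1.0087) = 5.03640 + 5.0435 = 10.07990 u
Mass defect Δm = 10.07990 − 10.01019 = 0.06971 u
Binding energy = Δm·c² = 0.06971 × 931.5 MeV/u = 64.9349 MeV
BE/A = 64.9349 MeV / 10 = 6.493 MeV/nucleon

6.49 MeV/nucleon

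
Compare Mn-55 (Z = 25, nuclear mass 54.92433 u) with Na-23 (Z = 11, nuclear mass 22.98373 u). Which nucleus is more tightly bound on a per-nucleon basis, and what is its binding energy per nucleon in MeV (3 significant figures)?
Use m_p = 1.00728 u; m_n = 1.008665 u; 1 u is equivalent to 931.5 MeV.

Mn-55; 8.77 MeV/nucleon

Mn-55: Σm = 25(1.00728) + 30(1.008665) = 55.441950 u; Δm = 0.517620 u; E_B = 482.16 MeV; E_B/A = 8.767 MeV
Na-23: Σm = 11(1.00728) + 12(1.008665) = 23.184060 u; Δm = 0.200330 u; E_B = 186.61 MeV; E_B/A = 8.113 MeV
Mn-55 has the higher binding energy per nucleon, so it is the more tightly bound nucleus.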